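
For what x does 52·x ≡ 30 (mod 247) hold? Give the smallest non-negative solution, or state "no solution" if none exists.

no solution

gcd(52, 247):
247 = 4*52 + 39
52 = 1*39 + 13
39 = 3*13 + 0
gcd = 13, but 13 ∤ 30, so the congruence has no solution.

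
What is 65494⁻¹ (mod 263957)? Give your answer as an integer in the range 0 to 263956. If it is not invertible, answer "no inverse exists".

Run Euclid on (263957, 65494):
263957 = 4*65494 + 1981
65494 = 33*1981 + 121
1981 = 16*121 + 45
121 = 2*45 + 31
45 = 1*31 + 14
31 = 2*14 + 3
14 = 4*3 + 2
3 = 1*2 + 1
2 = 2*1 + 0
Since gcd(65494, 263957) = 1, back-substitute to write 1 as a combination:
1 = 3 − 2
1 = −14 + 5·3
1 = 5·31 − 11·14
1 = −11·45 + 16·31
1 = 16·121 − 43·45
1 = −43·1981 + 704·121
1 = 704·65494 − 23275·1981
1 = −23275·263957 + 93804·65494
So 65494·93804 ≡ 1 (mod 263957).

93804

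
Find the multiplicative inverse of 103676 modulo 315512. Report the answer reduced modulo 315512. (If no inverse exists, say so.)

no inverse exists

Euclidean algorithm on 315512, 103676:
315512 = 3×103676 + 4484
103676 = 23×4484 + 544
4484 = 8×544 + 132
544 = 4×132 + 16
132 = 8×16 + 4
16 = 4×4 + 0
The gcd is 4, not 1, hence no inverse exists.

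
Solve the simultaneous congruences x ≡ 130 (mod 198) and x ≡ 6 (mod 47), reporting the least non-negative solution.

8842

Write x = 130 + 198·k. Then 198·k ≡ 6 − 130 ≡ 17 (mod 47).
Need 198⁻¹ mod 47. Extended Euclid on (47, 10):
47 = 4*10 + 7
10 = 1*7 + 3
7 = 2*3 + 1
3 = 3*1 + 0
Back-substitute:
1 = 7 − 2·3
1 = −2·10 + 3·7
1 = 3·47 − 14·10
198⁻¹ ≡ 33 (mod 47), so k ≡ 33·17 ≡ 44 (mod 47).
x = 130 + 198·44 = 8842.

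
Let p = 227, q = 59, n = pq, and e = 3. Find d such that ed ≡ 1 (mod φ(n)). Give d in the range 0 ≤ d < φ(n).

8739

φ(n) = (p−1)(q−1) = 226·58 = 13108.
Need d with 3·d ≡ 1 (mod 13108). Apply the extended Euclidean algorithm:
13108 = 4369×3 + 1
3 = 3×1 + 0
Back-substitute:
1 = 13108 − 4369·3
So 3·(-4369) ≡ 1 (mod 13108), hence d ≡ -4369 ≡ 8739 (mod 13108).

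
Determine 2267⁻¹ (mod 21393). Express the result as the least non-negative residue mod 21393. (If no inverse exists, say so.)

14759

Apply the Euclidean algorithm to 21393 and 2267:
21393 = 9·2267 + 990
2267 = 2·990 + 287
990 = 3·287 + 129
287 = 2·129 + 29
129 = 4·29 + 13
29 = 2·13 + 3
13 = 4·3 + 1
3 = 3·1 + 0
Since gcd(2267, 21393) = 1, back-substitute to write 1 as a combination:
1 = 13 − 4·3
1 = −4·29 + 9·13
1 = 9·129 − 40·29
1 = −40·287 + 89·129
1 = 89·990 − 307·287
1 = −307·2267 + 703·990
1 = 703·21393 − 6634·2267
Thus 2267·(-6634) ≡ 1 (mod 21393); reducing, -6634 mod 21393 = 14759.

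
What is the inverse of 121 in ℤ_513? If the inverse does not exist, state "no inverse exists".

106

Extended Euclidean algorithm:
513 = 4·121 + 29
121 = 4·29 + 5
29 = 5·5 + 4
5 = 1·4 + 1
4 = 4·1 + 0
The gcd is 1. Working backward:
1 = 5 − 4
1 = −29 + 6·5
1 = 6·121 − 25·29
1 = −25·513 + 106·121
So 121·106 ≡ 1 (mod 513).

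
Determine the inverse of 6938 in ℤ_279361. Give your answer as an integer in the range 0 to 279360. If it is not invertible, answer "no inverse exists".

gcd(279361, 6938) by repeated division:
279361 = 40*6938 + 1841
6938 = 3*1841 + 1415
1841 = 1*1415 + 426
1415 = 3*426 + 137
426 = 3*137 + 15
137 = 9*15 + 2
15 = 7*2 + 1
2 = 2*1 + 0
Since gcd(6938, 279361) = 1, back-substitute to write 1 as a combination:
1 = 15 − 7·2
1 = −7·137 + 64·15
1 = 64·426 − 199·137
1 = −199·1415 + 661·426
1 = 661·1841 − 860·1415
1 = −860·6938 + 3241·1841
1 = 3241·279361 − 130500·6938
So 6938·(-130500) ≡ 1 (mod 279361), and -130500 ≡ 148861 (mod 279361).

148861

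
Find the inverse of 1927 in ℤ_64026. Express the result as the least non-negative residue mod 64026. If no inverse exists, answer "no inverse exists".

48277

Extended Euclidean algorithm:
64026 = 33·1927 + 435
1927 = 4·435 + 187
435 = 2·187 + 61
187 = 3·61 + 4
61 = 15·4 + 1
4 = 4·1 + 0
The gcd is 1. Working backward:
1 = 61 − 15·4
1 = −15·187 + 46·61
1 = 46·435 − 107·187
1 = −107·1927 + 474·435
1 = 474·64026 − 15749·1927
Thus 1927·(-15749) ≡ 1 (mod 64026); reducing, -15749 mod 64026 = 48277.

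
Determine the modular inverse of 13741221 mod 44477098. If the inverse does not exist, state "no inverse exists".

Apply the Euclidean algorithm to 44477098 and 13741221:
44477098 = 3·13741221 + 3253435
13741221 = 4·3253435 + 727481
3253435 = 4·727481 + 343511
727481 = 2·343511 + 40459
343511 = 8·40459 + 19839
40459 = 2·19839 + 781
19839 = 25·781 + 314
781 = 2·314 + 153
314 = 2·153 + 8
153 = 19·8 + 1
8 = 8·1 + 0
The gcd is 1. Working backward:
1 = 153 − 19·8
1 = −19·314 + 39·153
1 = 39·781 − 97·314
1 = −97·19839 + 2464·781
1 = 2464·40459 − 5025·19839
1 = −5025·343511 + 42664·40459
1 = 42664·727481 − 90353·343511
1 = −90353·3253435 + 404076·727481
1 = 404076·13741221 − 1706657·3253435
1 = −1706657·44477098 + 5524047·13741221
So 13741221·5524047 ≡ 1 (mod 44477098).

5524047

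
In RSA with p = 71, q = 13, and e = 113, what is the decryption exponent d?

617

φ(n) = (p−1)(q−1) = 70·12 = 840.
Need d with 113·d ≡ 1 (mod 840). Apply the extended Euclidean algorithm:
840 = 7·113 + 49
113 = 2·49 + 15
49 = 3·15 + 4
15 = 3·4 + 3
4 = 1·3 + 1
3 = 3·1 + 0
Back-substitute:
1 = 4 − 3
1 = −15 + 4·4
1 = 4·49 − 13·15
1 = −13·113 + 30·49
1 = 30·840 − 223·113
So 113·(-223) ≡ 1 (mod 840), hence d ≡ -223 ≡ 617 (mod 840).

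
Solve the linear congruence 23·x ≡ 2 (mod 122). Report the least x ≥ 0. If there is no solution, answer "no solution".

16

First find gcd(23, 122):
122 = 5*23 + 7
23 = 3*7 + 2
7 = 3*2 + 1
2 = 2*1 + 0
gcd = 1, so a unique solution mod 122 exists.
Back-substitute for the Bézout coefficients:
1 = 7 − 3·2
1 = −3·23 + 10·7
1 = 10·122 − 53·23
So 23·(-53) ≡ 1 (mod 122), giving 23⁻¹ ≡ 69.
x ≡ 23⁻¹·2 ≡ 69·2 ≡ 16 (mod 122).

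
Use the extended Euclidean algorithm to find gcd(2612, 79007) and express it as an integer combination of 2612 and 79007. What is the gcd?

Repeated division:
79007 = 30*2612 + 647
2612 = 4*647 + 24
647 = 26*24 + 23
24 = 1*23 + 1
23 = 23*1 + 0
gcd(2612, 79007) = 1.
Working backward:
1 = 24 − 23
1 = −647 + 27·24
1 = 27·2612 − 109·647
1 = −109·79007 + 3297·2612
So 1 = (-109)·79007 + (3297)·2612.

1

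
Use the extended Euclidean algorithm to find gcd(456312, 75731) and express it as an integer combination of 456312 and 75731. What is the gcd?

Apply Euclid's algorithm to 456312 and 75731:
456312 = 6·75731 + 1926
75731 = 39·1926 + 617
1926 = 3·617 + 75
617 = 8·75 + 17
75 = 4·17 + 7
17 = 2·7 + 3
7 = 2·3 + 1
3 = 3·1 + 0
gcd(456312, 75731) = 1.
Express as a combination:
1 = 7 − 2·3
1 = −2·17 + 5·7
1 = 5·75 − 22·17
1 = −22·617 + 181·75
1 = 181·1926 − 565·617
1 = −565·75731 + 22216·1926
1 = 22216·456312 − 133861·75731
So 1 = (22216)·456312 + (-133861)·75731.

1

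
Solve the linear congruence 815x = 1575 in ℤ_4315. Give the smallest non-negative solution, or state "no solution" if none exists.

First find gcd(815, 4315):
4315 = 5*815 + 240
815 = 3*240 + 95
240 = 2*95 + 50
95 = 1*50 + 45
50 = 1*45 + 5
45 = 9*5 + 0
gcd = 5 and 5 | 1575, so solutions exist. Divide through by 5: 163x ≡ 315 (mod 863).
Now find 163⁻¹ mod 863:
863 = 5×163 + 48
163 = 3×48 + 19
48 = 2×19 + 10
19 = 1×10 + 9
10 = 1×9 + 1
9 = 9×1 + 0
Back-substitute:
1 = 10 − 9
1 = −19 + 2·10
1 = 2·48 − 5·19
1 = −5·163 + 17·48
1 = 17·863 − 90·163
So 163·(-90) ≡ 1 (mod 863), i.e. 163⁻¹ ≡ 773.
Then x ≡ 773·315 ≡ 129 (mod 863); the smallest non-negative solution is x = 129.

129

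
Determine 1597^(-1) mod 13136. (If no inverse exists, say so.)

4853

Run Euclid on (13136, 1597):
13136 = 8×1597 + 360
1597 = 4×360 + 157
360 = 2×157 + 46
157 = 3×46 + 19
46 = 2×19 + 8
19 = 2×8 + 3
8 = 2×3 + 2
3 = 1×2 + 1
2 = 2×1 + 0
gcd = 1, so the inverse exists. Back-substitute:
1 = 3 − 2
1 = −8 + 3·3
1 = 3·19 − 7·8
1 = −7·46 + 17·19
1 = 17·157 − 58·46
1 = −58·360 + 133·157
1 = 133·1597 − 590·360
1 = −590·13136 + 4853·1597
So 1597·4853 ≡ 1 (mod 13136).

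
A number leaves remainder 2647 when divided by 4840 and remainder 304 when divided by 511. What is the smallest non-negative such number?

Write x = 2647 + 4840·k. Then 4840·k ≡ 304 − 2647 ≡ 212 (mod 511).
Need 4840⁻¹ mod 511. Extended Euclid on (511, 241):
511 = 2×241 + 29
241 = 8×29 + 9
29 = 3×9 + 2
9 = 4×2 + 1
2 = 2×1 + 0
Back-substitute:
1 = 9 − 4·2
1 = −4·29 + 13·9
1 = 13·241 − 108·29
1 = −108·511 + 229·241
4840⁻¹ ≡ 229 (mod 511), so k ≡ 229·212 ≡ 3 (mod 511).
x = 2647 + 4840·3 = 17167.

17167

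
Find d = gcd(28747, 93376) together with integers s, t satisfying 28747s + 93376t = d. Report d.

Euclidean algorithm:
93376 = 3×28747 + 7135
28747 = 4×7135 + 207
7135 = 34×207 + 97
207 = 2×97 + 13
97 = 7×13 + 6
13 = 2×6 + 1
6 = 6×1 + 0
gcd(28747, 93376) = 1.
Express as a combination:
1 = 13 − 2·6
1 = −2·97 + 15·13
1 = 15·207 − 32·97
1 = −32·7135 + 1103·207
1 = 1103·28747 − 4444·7135
1 = −4444·93376 + 14435·28747
So 1 = (-4444)·93376 + (14435)·28747.

1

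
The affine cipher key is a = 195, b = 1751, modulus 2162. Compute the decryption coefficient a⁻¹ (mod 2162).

1907

gcd(2162, 195) by repeated division:
2162 = 11·195 + 17
195 = 11·17 + 8
17 = 2·8 + 1
8 = 8·1 + 0
The gcd is 1. Working backward:
1 = 17 − 2·8
1 = −2·195 + 23·17
1 = 23·2162 − 255·195
Hence 195⁻¹ ≡ -255 ≡ 1907 (mod 2162).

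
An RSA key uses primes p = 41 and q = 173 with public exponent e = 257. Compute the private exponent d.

1633

φ(n) = (p−1)(q−1) = 40·172 = 6880.
Need d with 257·d ≡ 1 (mod 6880). Apply the extended Euclidean algorithm:
6880 = 26*257 + 198
257 = 1*198 + 59
198 = 3*59 + 21
59 = 2*21 + 17
21 = 1*17 + 4
17 = 4*4 + 1
4 = 4*1 + 0
Back-substitute:
1 = 17 − 4·4
1 = −4·21 + 5·17
1 = 5·59 − 14·21
1 = −14·198 + 47·59
1 = 47·257 − 61·198
1 = −61·6880 + 1633·257
So 257·1633 ≡ 1 (mod 6880), hence d = 1633.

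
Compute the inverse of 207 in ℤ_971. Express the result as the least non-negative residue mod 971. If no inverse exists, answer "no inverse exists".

Extended Euclidean algorithm:
971 = 4×207 + 143
207 = 1×143 + 64
143 = 2×64 + 15
64 = 4×15 + 4
15 = 3×4 + 3
4 = 1×3 + 1
3 = 3×1 + 0
gcd = 1, so the inverse exists. Back-substitute:
1 = 4 − 3
1 = −15 + 4·4
1 = 4·64 − 17·15
1 = −17·143 + 38·64
1 = 38·207 − 55·143
1 = −55·971 + 258·207
So 207·258 ≡ 1 (mod 971).

258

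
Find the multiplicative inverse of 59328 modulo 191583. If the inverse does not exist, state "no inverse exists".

Euclidean algorithm on 191583, 59328:
191583 = 3*59328 + 13599
59328 = 4*13599 + 4932
13599 = 2*4932 + 3735
4932 = 1*3735 + 1197
3735 = 3*1197 + 144
1197 = 8*144 + 45
144 = 3*45 + 9
45 = 5*9 + 0
The gcd is 9, not 1, hence no inverse exists.

no inverse exists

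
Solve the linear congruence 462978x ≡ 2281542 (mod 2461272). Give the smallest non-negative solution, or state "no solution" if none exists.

270359

First find gcd(462978, 2461272):
2461272 = 5·462978 + 146382
462978 = 3·146382 + 23832
146382 = 6·23832 + 3390
23832 = 7·3390 + 102
3390 = 33·102 + 24
102 = 4·24 + 6
24 = 4·6 + 0
gcd = 6 and 6 | 2281542, so solutions exist. Divide through by 6: 77163x ≡ 380257 (mod 410212).
Now find 77163⁻¹ mod 410212:
410212 = 5*77163 + 24397
77163 = 3*24397 + 3972
24397 = 6*3972 + 565
3972 = 7*565 + 17
565 = 33*17 + 4
17 = 4*4 + 1
4 = 4*1 + 0
Back-substitute:
1 = 17 − 4·4
1 = −4·565 + 133·17
1 = 133·3972 − 935·565
1 = −935·24397 + 5743·3972
1 = 5743·77163 − 18164·24397
1 = −18164·410212 + 96563·77163
So 77163⁻¹ ≡ 96563 (mod 410212).
Then x ≡ 96563·380257 ≡ 270359 (mod 410212); the smallest non-negative solution is x = 270359.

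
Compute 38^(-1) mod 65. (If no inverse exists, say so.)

Apply the Euclidean algorithm to 65 and 38:
65 = 1·38 + 27
38 = 1·27 + 11
27 = 2·11 + 5
11 = 2·5 + 1
5 = 5·1 + 0
Since gcd(38, 65) = 1, back-substitute to write 1 as a combination:
1 = 11 − 2·5
1 = −2·27 + 5·11
1 = 5·38 − 7·27
1 = −7·65 + 12·38
So 38·12 ≡ 1 (mod 65).

12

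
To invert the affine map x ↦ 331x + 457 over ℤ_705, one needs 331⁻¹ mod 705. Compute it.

Extended Euclidean algorithm:
705 = 2*331 + 43
331 = 7*43 + 30
43 = 1*30 + 13
30 = 2*13 + 4
13 = 3*4 + 1
4 = 4*1 + 0
gcd = 1, so the inverse exists. Back-substitute:
1 = 13 − 3·4
1 = −3·30 + 7·13
1 = 7·43 − 10·30
1 = −10·331 + 77·43
1 = 77·705 − 164·331
Hence 331⁻¹ ≡ -164 ≡ 541 (mod 705).

541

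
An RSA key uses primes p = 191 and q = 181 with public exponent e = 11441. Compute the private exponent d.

16961

φ(n) = (p−1)(q−1) = 190·180 = 34200.
Need d with 11441·d ≡ 1 (mod 34200). Apply the extended Euclidean algorithm:
34200 = 2·11441 + 11318
11441 = 1·11318 + 123
11318 = 92·123 + 2
123 = 61·2 + 1
2 = 2·1 + 0
Back-substitute:
1 = 123 − 61·2
1 = −61·11318 + 5613·123
1 = 5613·11441 − 5674·11318
1 = −5674·34200 + 16961·11441
So 11441·16961 ≡ 1 (mod 34200), hence d = 16961.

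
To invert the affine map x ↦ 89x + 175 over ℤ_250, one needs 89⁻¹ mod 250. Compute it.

59

Apply the Euclidean algorithm to 250 and 89:
250 = 2×89 + 72
89 = 1×72 + 17
72 = 4×17 + 4
17 = 4×4 + 1
4 = 4×1 + 0
The gcd is 1. Working backward:
1 = 17 − 4·4
1 = −4·72 + 17·17
1 = 17·89 − 21·72
1 = −21·250 + 59·89
So 89·59 ≡ 1 (mod 250).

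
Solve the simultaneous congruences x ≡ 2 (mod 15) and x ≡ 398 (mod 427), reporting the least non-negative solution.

Write x = 2 + 15·k. Then 15·k ≡ 398 − 2 ≡ 396 (mod 427).
Need 15⁻¹ mod 427. Extended Euclid on (427, 15):
427 = 28×15 + 7
15 = 2×7 + 1
7 = 7×1 + 0
Back-substitute:
1 = 15 − 2·7
1 = −2·427 + 57·15
15⁻¹ ≡ 57 (mod 427), so k ≡ 57·396 ≡ 368 (mod 427).
x = 2 + 15·368 = 5522.

5522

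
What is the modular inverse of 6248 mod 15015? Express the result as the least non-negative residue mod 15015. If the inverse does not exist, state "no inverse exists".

Compute gcd(6248, 15015):
15015 = 2·6248 + 2519
6248 = 2·2519 + 1210
2519 = 2·1210 + 99
1210 = 12·99 + 22
99 = 4·22 + 11
22 = 2·11 + 0
gcd(6248, 15015) = 11 ≠ 1, so 6248 has no multiplicative inverse modulo 15015.

no inverse exists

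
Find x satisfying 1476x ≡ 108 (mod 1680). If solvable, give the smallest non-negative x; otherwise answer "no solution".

123

First find gcd(1476, 1680):
1680 = 1×1476 + 204
1476 = 7×204 + 48
204 = 4×48 + 12
48 = 4×12 + 0
gcd = 12 and 12 | 108, so solutions exist. Divide through by 12: 123x ≡ 9 (mod 140).
Now find 123⁻¹ mod 140:
140 = 1*123 + 17
123 = 7*17 + 4
17 = 4*4 + 1
4 = 4*1 + 0
Back-substitute:
1 = 17 − 4·4
1 = −4·123 + 29·17
1 = 29·140 − 33·123
So 123·(-33) ≡ 1 (mod 140), i.e. 123⁻¹ ≡ 107.
Then x ≡ 107·9 ≡ 123 (mod 140); the smallest non-negative solution is x = 123.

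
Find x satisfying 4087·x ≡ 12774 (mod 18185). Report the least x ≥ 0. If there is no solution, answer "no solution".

First find gcd(4087, 18185):
18185 = 4*4087 + 1837
4087 = 2*1837 + 413
1837 = 4*413 + 185
413 = 2*185 + 43
185 = 4*43 + 13
43 = 3*13 + 4
13 = 3*4 + 1
4 = 4*1 + 0
gcd = 1, so a unique solution mod 18185 exists.
Back-substitute for the Bézout coefficients:
1 = 13 − 3·4
1 = −3·43 + 10·13
1 = 10·185 − 43·43
1 = −43·413 + 96·185
1 = 96·1837 − 427·413
1 = −427·4087 + 950·1837
1 = 950·18185 − 4227·4087
So 4087·(-4227) ≡ 1 (mod 18185), giving 4087⁻¹ ≡ 13958.
x ≡ 4087⁻¹·12774 ≡ 13958·12774 ≡ 13752 (mod 18185).

13752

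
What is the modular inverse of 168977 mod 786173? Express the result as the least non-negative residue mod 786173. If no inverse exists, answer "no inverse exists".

632760

Apply the Euclidean algorithm to 786173 and 168977:
786173 = 4·168977 + 110265
168977 = 1·110265 + 58712
110265 = 1·58712 + 51553
58712 = 1·51553 + 7159
51553 = 7·7159 + 1440
7159 = 4·1440 + 1399
1440 = 1·1399 + 41
1399 = 34·41 + 5
41 = 8·5 + 1
5 = 5·1 + 0
gcd = 1, so the inverse exists. Back-substitute:
1 = 41 − 8·5
1 = −8·1399 + 273·41
1 = 273·1440 − 281·1399
1 = −281·7159 + 1397·1440
1 = 1397·51553 − 10060·7159
1 = −10060·58712 + 11457·51553
1 = 11457·110265 − 21517·58712
1 = −21517·168977 + 32974·110265
1 = 32974·786173 − 153413·168977
So 168977·(-153413) ≡ 1 (mod 786173), and -153413 ≡ 632760 (mod 786173).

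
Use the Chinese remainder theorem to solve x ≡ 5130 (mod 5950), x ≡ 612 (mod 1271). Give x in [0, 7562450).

Write x = 5130 + 5950·k. Then 5950·k ≡ 612 − 5130 ≡ 566 (mod 1271).
Need 5950⁻¹ mod 1271. Extended Euclid on (1271, 866):
1271 = 1·866 + 405
866 = 2·405 + 56
405 = 7·56 + 13
56 = 4·13 + 4
13 = 3·4 + 1
4 = 4·1 + 0
Back-substitute:
1 = 13 − 3·4
1 = −3·56 + 13·13
1 = 13·405 − 94·56
1 = −94·866 + 201·405
1 = 201·1271 − 295·866
5950⁻¹ ≡ 976 (mod 1271), so k ≡ 976·566 ≡ 802 (mod 1271).
x = 5130 + 5950·802 = 4777030.

4777030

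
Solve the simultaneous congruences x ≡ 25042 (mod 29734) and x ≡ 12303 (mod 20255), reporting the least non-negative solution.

568509388

Write x = 25042 + 29734·k. Then 29734·k ≡ 12303 − 25042 ≡ 7516 (mod 20255).
Need 29734⁻¹ mod 20255. Extended Euclid on (20255, 9479):
20255 = 2·9479 + 1297
9479 = 7·1297 + 400
1297 = 3·400 + 97
400 = 4·97 + 12
97 = 8·12 + 1
12 = 12·1 + 0
Back-substitute:
1 = 97 − 8·12
1 = −8·400 + 33·97
1 = 33·1297 − 107·400
1 = −107·9479 + 782·1297
1 = 782·20255 − 1671·9479
29734⁻¹ ≡ 18584 (mod 20255), so k ≡ 18584·7516 ≡ 19119 (mod 20255).
x = 25042 + 29734·19119 = 568509388.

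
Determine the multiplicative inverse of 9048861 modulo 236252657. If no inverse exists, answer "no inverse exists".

Run Euclid on (236252657, 9048861):
236252657 = 26·9048861 + 982271
9048861 = 9·982271 + 208422
982271 = 4·208422 + 148583
208422 = 1·148583 + 59839
148583 = 2·59839 + 28905
59839 = 2·28905 + 2029
28905 = 14·2029 + 499
2029 = 4·499 + 33
499 = 15·33 + 4
33 = 8·4 + 1
4 = 4·1 + 0
The gcd is 1. Working backward:
1 = 33 − 8·4
1 = −8·499 + 121·33
1 = 121·2029 − 492·499
1 = −492·28905 + 7009·2029
1 = 7009·59839 − 14510·28905
1 = −14510·148583 + 36029·59839
1 = 36029·208422 − 50539·148583
1 = −50539·982271 + 238185·208422
1 = 238185·9048861 − 2194204·982271
1 = −2194204·236252657 + 57287489·9048861
So 9048861·57287489 ≡ 1 (mod 236252657).

57287489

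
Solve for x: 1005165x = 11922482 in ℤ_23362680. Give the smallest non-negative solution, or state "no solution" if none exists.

gcd(1005165, 23362680):
23362680 = 23·1005165 + 243885
1005165 = 4·243885 + 29625
243885 = 8·29625 + 6885
29625 = 4·6885 + 2085
6885 = 3·2085 + 630
2085 = 3·630 + 195
630 = 3·195 + 45
195 = 4·45 + 15
45 = 3·15 + 0
gcd = 15, but 15 ∤ 11922482, so the congruence has no solution.

no solution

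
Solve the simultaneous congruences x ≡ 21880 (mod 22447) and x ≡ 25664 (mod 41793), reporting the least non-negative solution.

Write x = 21880 + 22447·k. Then 22447·k ≡ 25664 − 21880 ≡ 3784 (mod 41793).
Need 22447⁻¹ mod 41793. Extended Euclid on (41793, 22447):
41793 = 1×22447 + 19346
22447 = 1×19346 + 3101
19346 = 6×3101 + 740
3101 = 4×740 + 141
740 = 5×141 + 35
141 = 4×35 + 1
35 = 35×1 + 0
Back-substitute:
1 = 141 − 4·35
1 = −4·740 + 21·141
1 = 21·3101 − 88·740
1 = −88·19346 + 549·3101
1 = 549·22447 − 637·19346
1 = −637·41793 + 1186·22447
22447⁻¹ ≡ 1186 (mod 41793), so k ≡ 1186·3784 ≡ 15973 (mod 41793).
x = 21880 + 22447·15973 = 358567811.

358567811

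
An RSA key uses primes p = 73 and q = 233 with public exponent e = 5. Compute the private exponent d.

φ(n) = (p−1)(q−1) = 72·232 = 16704.
Need d with 5·d ≡ 1 (mod 16704). Apply the extended Euclidean algorithm:
16704 = 3340×5 + 4
5 = 1×4 + 1
4 = 4×1 + 0
Back-substitute:
1 = 5 − 4
1 = −16704 + 3341·5
So 5·3341 ≡ 1 (mod 16704), hence d = 3341.

3341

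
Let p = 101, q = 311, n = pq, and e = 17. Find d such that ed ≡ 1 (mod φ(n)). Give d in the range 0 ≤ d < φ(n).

φ(n) = (p−1)(q−1) = 100·310 = 31000.
Need d with 17·d ≡ 1 (mod 31000). Apply the extended Euclidean algorithm:
31000 = 1823·17 + 9
17 = 1·9 + 8
9 = 1·8 + 1
8 = 8·1 + 0
Back-substitute:
1 = 9 − 8
1 = −17 + 2·9
1 = 2·31000 − 3647·17
So 17·(-3647) ≡ 1 (mod 31000), hence d ≡ -3647 ≡ 27353 (mod 31000).

27353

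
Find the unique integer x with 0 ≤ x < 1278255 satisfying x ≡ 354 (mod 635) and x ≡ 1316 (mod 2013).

385799

Write x = 354 + 635·k. Then 635·k ≡ 1316 − 354 ≡ 962 (mod 2013).
Need 635⁻¹ mod 2013. Extended Euclid on (2013, 635):
2013 = 3*635 + 108
635 = 5*108 + 95
108 = 1*95 + 13
95 = 7*13 + 4
13 = 3*4 + 1
4 = 4*1 + 0
Back-substitute:
1 = 13 − 3·4
1 = −3·95 + 22·13
1 = 22·108 − 25·95
1 = −25·635 + 147·108
1 = 147·2013 − 466·635
635⁻¹ ≡ 1547 (mod 2013), so k ≡ 1547·962 ≡ 607 (mod 2013).
x = 354 + 635·607 = 385799.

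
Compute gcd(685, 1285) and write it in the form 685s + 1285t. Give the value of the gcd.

5

Repeated division:
1285 = 1·685 + 600
685 = 1·600 + 85
600 = 7·85 + 5
85 = 17·5 + 0
gcd(685, 1285) = 5.
Working backward:
5 = 600 − 7·85
5 = −7·685 + 8·600
5 = 8·1285 − 15·685
So 5 = (8)·1285 + (-15)·685.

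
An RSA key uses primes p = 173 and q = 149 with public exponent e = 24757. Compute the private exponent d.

2877

φ(n) = (p−1)(q−1) = 172·148 = 25456.
Need d with 24757·d ≡ 1 (mod 25456). Apply the extended Euclidean algorithm:
25456 = 1·24757 + 699
24757 = 35·699 + 292
699 = 2·292 + 115
292 = 2·115 + 62
115 = 1·62 + 53
62 = 1·53 + 9
53 = 5·9 + 8
9 = 1·8 + 1
8 = 8·1 + 0
Back-substitute:
1 = 9 − 8
1 = −53 + 6·9
1 = 6·62 − 7·53
1 = −7·115 + 13·62
1 = 13·292 − 33·115
1 = −33·699 + 79·292
1 = 79·24757 − 2798·699
1 = −2798·25456 + 2877·24757
So 24757·2877 ≡ 1 (mod 25456), hence d = 2877.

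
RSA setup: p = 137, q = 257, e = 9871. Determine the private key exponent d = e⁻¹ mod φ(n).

φ(n) = (p−1)(q−1) = 136·256 = 34816.
Need d with 9871·d ≡ 1 (mod 34816). Apply the extended Euclidean algorithm:
34816 = 3·9871 + 5203
9871 = 1·5203 + 4668
5203 = 1·4668 + 535
4668 = 8·535 + 388
535 = 1·388 + 147
388 = 2·147 + 94
147 = 1·94 + 53
94 = 1·53 + 41
53 = 1·41 + 12
41 = 3·12 + 5
12 = 2·5 + 2
5 = 2·2 + 1
2 = 2·1 + 0
Back-substitute:
1 = 5 − 2·2
1 = −2·12 + 5·5
1 = 5·41 − 17·12
1 = −17·53 + 22·41
1 = 22·94 − 39·53
1 = −39·147 + 61·94
1 = 61·388 − 161·147
1 = −161·535 + 222·388
1 = 222·4668 − 1937·535
1 = −1937·5203 + 2159·4668
1 = 2159·9871 − 4096·5203
1 = −4096·34816 + 14447·9871
So 9871·14447 ≡ 1 (mod 34816), hence d = 14447.

14447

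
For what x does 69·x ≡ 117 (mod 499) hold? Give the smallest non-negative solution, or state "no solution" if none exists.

479

First find gcd(69, 499):
499 = 7*69 + 16
69 = 4*16 + 5
16 = 3*5 + 1
5 = 5*1 + 0
gcd = 1, so a unique solution mod 499 exists.
Back-substitute for the Bézout coefficients:
1 = 16 − 3·5
1 = −3·69 + 13·16
1 = 13·499 − 94·69
So 69·(-94) ≡ 1 (mod 499), giving 69⁻¹ ≡ 405.
x ≡ 69⁻¹·117 ≡ 405·117 ≡ 479 (mod 499).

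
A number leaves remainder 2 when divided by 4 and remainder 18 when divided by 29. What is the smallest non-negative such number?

Write x = 2 + 4·k. Then 4·k ≡ 18 − 2 ≡ 16 (mod 29).
Need 4⁻¹ mod 29. Extended Euclid on (29, 4):
29 = 7×4 + 1
4 = 4×1 + 0
Back-substitute:
1 = 29 − 7·4
4⁻¹ ≡ 22 (mod 29), so k ≡ 22·16 ≡ 4 (mod 29).
x = 2 + 4·4 = 18.

18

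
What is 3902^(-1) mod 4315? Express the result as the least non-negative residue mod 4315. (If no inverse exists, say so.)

1003

Extended Euclidean algorithm:
4315 = 1*3902 + 413
3902 = 9*413 + 185
413 = 2*185 + 43
185 = 4*43 + 13
43 = 3*13 + 4
13 = 3*4 + 1
4 = 4*1 + 0
The gcd is 1. Working backward:
1 = 13 − 3·4
1 = −3·43 + 10·13
1 = 10·185 − 43·43
1 = −43·413 + 96·185
1 = 96·3902 − 907·413
1 = −907·4315 + 1003·3902
So 3902·1003 ≡ 1 (mod 4315).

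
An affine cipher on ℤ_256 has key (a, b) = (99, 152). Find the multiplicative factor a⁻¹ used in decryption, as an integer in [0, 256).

Run Euclid on (256, 99):
256 = 2×99 + 58
99 = 1×58 + 41
58 = 1×41 + 17
41 = 2×17 + 7
17 = 2×7 + 3
7 = 2×3 + 1
3 = 3×1 + 0
Since gcd(99, 256) = 1, back-substitute to write 1 as a combination:
1 = 7 − 2·3
1 = −2·17 + 5·7
1 = 5·41 − 12·17
1 = −12·58 + 17·41
1 = 17·99 − 29·58
1 = −29·256 + 75·99
So 99·75 ≡ 1 (mod 256).

75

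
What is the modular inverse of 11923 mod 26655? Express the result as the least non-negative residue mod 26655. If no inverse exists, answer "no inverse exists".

Apply the Euclidean algorithm to 26655 and 11923:
26655 = 2×11923 + 2809
11923 = 4×2809 + 687
2809 = 4×687 + 61
687 = 11×61 + 16
61 = 3×16 + 13
16 = 1×13 + 3
13 = 4×3 + 1
3 = 3×1 + 0
The gcd is 1. Working backward:
1 = 13 − 4·3
1 = −4·16 + 5·13
1 = 5·61 − 19·16
1 = −19·687 + 214·61
1 = 214·2809 − 875·687
1 = −875·11923 + 3714·2809
1 = 3714·26655 − 8303·11923
Hence 11923⁻¹ ≡ -8303 ≡ 18352 (mod 26655).

18352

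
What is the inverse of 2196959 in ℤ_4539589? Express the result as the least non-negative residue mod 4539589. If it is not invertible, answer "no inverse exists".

gcd(4539589, 2196959) by repeated division:
4539589 = 2×2196959 + 145671
2196959 = 15×145671 + 11894
145671 = 12×11894 + 2943
11894 = 4×2943 + 122
2943 = 24×122 + 15
122 = 8×15 + 2
15 = 7×2 + 1
2 = 2×1 + 0
gcd = 1, so the inverse exists. Back-substitute:
1 = 15 − 7·2
1 = −7·122 + 57·15
1 = 57·2943 − 1375·122
1 = −1375·11894 + 5557·2943
1 = 5557·145671 − 68059·11894
1 = −68059·2196959 + 1026442·145671
1 = 1026442·4539589 − 2120943·2196959
So 2196959·(-2120943) ≡ 1 (mod 4539589), and -2120943 ≡ 2418646 (mod 4539589).

2418646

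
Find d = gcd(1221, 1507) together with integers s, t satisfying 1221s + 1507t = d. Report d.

Apply Euclid's algorithm to 1507 and 1221:
1507 = 1·1221 + 286
1221 = 4·286 + 77
286 = 3·77 + 55
77 = 1·55 + 22
55 = 2·22 + 11
22 = 2·11 + 0
gcd(1221, 1507) = 11.
Working backward:
11 = 55 − 2·22
11 = −2·77 + 3·55
11 = 3·286 − 11·77
11 = −11·1221 + 47·286
11 = 47·1507 − 58·1221
So 11 = (47)·1507 + (-58)·1221.

11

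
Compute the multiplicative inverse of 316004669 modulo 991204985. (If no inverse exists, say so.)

gcd(991204985, 316004669) by repeated division:
991204985 = 3*316004669 + 43190978
316004669 = 7*43190978 + 13667823
43190978 = 3*13667823 + 2187509
13667823 = 6*2187509 + 542769
2187509 = 4*542769 + 16433
542769 = 33*16433 + 480
16433 = 34*480 + 113
480 = 4*113 + 28
113 = 4*28 + 1
28 = 28*1 + 0
The gcd is 1. Working backward:
1 = 113 − 4·28
1 = −4·480 + 17·113
1 = 17·16433 − 582·480
1 = −582·542769 + 19223·16433
1 = 19223·2187509 − 77474·542769
1 = −77474·13667823 + 484067·2187509
1 = 484067·43190978 − 1529675·13667823
1 = −1529675·316004669 + 11191792·43190978
1 = 11191792·991204985 − 35105051·316004669
Hence 316004669⁻¹ ≡ -35105051 ≡ 956099934 (mod 991204985).

956099934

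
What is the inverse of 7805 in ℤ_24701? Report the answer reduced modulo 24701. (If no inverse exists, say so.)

5551

gcd(24701, 7805) by repeated division:
24701 = 3*7805 + 1286
7805 = 6*1286 + 89
1286 = 14*89 + 40
89 = 2*40 + 9
40 = 4*9 + 4
9 = 2*4 + 1
4 = 4*1 + 0
The gcd is 1. Working backward:
1 = 9 − 2·4
1 = −2·40 + 9·9
1 = 9·89 − 20·40
1 = −20·1286 + 289·89
1 = 289·7805 − 1754·1286
1 = −1754·24701 + 5551·7805
So 7805·5551 ≡ 1 (mod 24701).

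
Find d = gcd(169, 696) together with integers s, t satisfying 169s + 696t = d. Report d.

1

Apply Euclid's algorithm to 696 and 169:
696 = 4×169 + 20
169 = 8×20 + 9
20 = 2×9 + 2
9 = 4×2 + 1
2 = 2×1 + 0
gcd(169, 696) = 1.
Back-substituting:
1 = 9 − 4·2
1 = −4·20 + 9·9
1 = 9·169 − 76·20
1 = −76·696 + 313·169
So 1 = (-76)·696 + (313)·169.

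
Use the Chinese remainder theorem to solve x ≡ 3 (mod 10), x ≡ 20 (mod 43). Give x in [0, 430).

63

Write x = 3 + 10·k. Then 10·k ≡ 20 − 3 ≡ 17 (mod 43).
Need 10⁻¹ mod 43. Extended Euclid on (43, 10):
43 = 4*10 + 3
10 = 3*3 + 1
3 = 3*1 + 0
Back-substitute:
1 = 10 − 3·3
1 = −3·43 + 13·10
10⁻¹ ≡ 13 (mod 43), so k ≡ 13·17 ≡ 6 (mod 43).
x = 3 + 10·6 = 63.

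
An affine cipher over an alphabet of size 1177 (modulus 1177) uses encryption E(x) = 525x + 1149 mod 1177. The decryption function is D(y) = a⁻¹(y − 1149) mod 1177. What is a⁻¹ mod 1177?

Run Euclid on (1177, 525):
1177 = 2×525 + 127
525 = 4×127 + 17
127 = 7×17 + 8
17 = 2×8 + 1
8 = 8×1 + 0
gcd = 1, so the inverse exists. Back-substitute:
1 = 17 − 2·8
1 = −2·127 + 15·17
1 = 15·525 − 62·127
1 = −62·1177 + 139·525
So 525·139 ≡ 1 (mod 1177).

139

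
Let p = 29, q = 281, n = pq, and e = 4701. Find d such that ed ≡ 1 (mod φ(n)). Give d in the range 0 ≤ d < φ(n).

φ(n) = (p−1)(q−1) = 28·280 = 7840.
Need d with 4701·d ≡ 1 (mod 7840). Apply the extended Euclidean algorithm:
7840 = 1·4701 + 3139
4701 = 1·3139 + 1562
3139 = 2·1562 + 15
1562 = 104·15 + 2
15 = 7·2 + 1
2 = 2·1 + 0
Back-substitute:
1 = 15 − 7·2
1 = −7·1562 + 729·15
1 = 729·3139 − 1465·1562
1 = −1465·4701 + 2194·3139
1 = 2194·7840 − 3659·4701
So 4701·(-3659) ≡ 1 (mod 7840), hence d ≡ -3659 ≡ 4181 (mod 7840).

4181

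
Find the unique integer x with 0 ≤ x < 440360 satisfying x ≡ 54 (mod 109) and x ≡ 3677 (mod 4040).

177397

Write x = 54 + 109·k. Then 109·k ≡ 3677 − 54 ≡ 3623 (mod 4040).
Need 109⁻¹ mod 4040. Extended Euclid on (4040, 109):
4040 = 37*109 + 7
109 = 15*7 + 4
7 = 1*4 + 3
4 = 1*3 + 1
3 = 3*1 + 0
Back-substitute:
1 = 4 − 3
1 = −7 + 2·4
1 = 2·109 − 31·7
1 = −31·4040 + 1149·109
109⁻¹ ≡ 1149 (mod 4040), so k ≡ 1149·3623 ≡ 1627 (mod 4040).
x = 54 + 109·1627 = 177397.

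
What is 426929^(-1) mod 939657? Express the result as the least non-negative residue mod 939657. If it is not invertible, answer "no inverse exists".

649937

gcd(939657, 426929) by repeated division:
939657 = 2·426929 + 85799
426929 = 4·85799 + 83733
85799 = 1·83733 + 2066
83733 = 40·2066 + 1093
2066 = 1·1093 + 973
1093 = 1·973 + 120
973 = 8·120 + 13
120 = 9·13 + 3
13 = 4·3 + 1
3 = 3·1 + 0
The gcd is 1. Working backward:
1 = 13 − 4·3
1 = −4·120 + 37·13
1 = 37·973 − 300·120
1 = −300·1093 + 337·973
1 = 337·2066 − 637·1093
1 = −637·83733 + 25817·2066
1 = 25817·85799 − 26454·83733
1 = −26454·426929 + 131633·85799
1 = 131633·939657 − 289720·426929
So 426929·(-289720) ≡ 1 (mod 939657), and -289720 ≡ 649937 (mod 939657).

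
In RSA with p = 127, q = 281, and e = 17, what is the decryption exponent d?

20753

φ(n) = (p−1)(q−1) = 126·280 = 35280.
Need d with 17·d ≡ 1 (mod 35280). Apply the extended Euclidean algorithm:
35280 = 2075*17 + 5
17 = 3*5 + 2
5 = 2*2 + 1
2 = 2*1 + 0
Back-substitute:
1 = 5 − 2·2
1 = −2·17 + 7·5
1 = 7·35280 − 14527·17
So 17·(-14527) ≡ 1 (mod 35280), hence d ≡ -14527 ≡ 20753 (mod 35280).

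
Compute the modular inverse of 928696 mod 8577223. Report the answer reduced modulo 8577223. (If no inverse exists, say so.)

Apply the Euclidean algorithm to 8577223 and 928696:
8577223 = 9×928696 + 218959
928696 = 4×218959 + 52860
218959 = 4×52860 + 7519
52860 = 7×7519 + 227
7519 = 33×227 + 28
227 = 8×28 + 3
28 = 9×3 + 1
3 = 3×1 + 0
Since gcd(928696, 8577223) = 1, back-substitute to write 1 as a combination:
1 = 28 − 9·3
1 = −9·227 + 73·28
1 = 73·7519 − 2418·227
1 = −2418·52860 + 16999·7519
1 = 16999·218959 − 70414·52860
1 = −70414·928696 + 298655·218959
1 = 298655·8577223 − 2758309·928696
So 928696·(-2758309) ≡ 1 (mod 8577223), and -2758309 ≡ 5818914 (mod 8577223).

5818914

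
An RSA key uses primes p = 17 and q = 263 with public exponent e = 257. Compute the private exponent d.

1729

φ(n) = (p−1)(q−1) = 16·262 = 4192.
Need d with 257·d ≡ 1 (mod 4192). Apply the extended Euclidean algorithm:
4192 = 16×257 + 80
257 = 3×80 + 17
80 = 4×17 + 12
17 = 1×12 + 5
12 = 2×5 + 2
5 = 2×2 + 1
2 = 2×1 + 0
Back-substitute:
1 = 5 − 2·2
1 = −2·12 + 5·5
1 = 5·17 − 7·12
1 = −7·80 + 33·17
1 = 33·257 − 106·80
1 = −106·4192 + 1729·257
So 257·1729 ≡ 1 (mod 4192), hence d = 1729.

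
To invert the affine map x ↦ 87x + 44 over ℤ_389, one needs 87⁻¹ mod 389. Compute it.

313

Run Euclid on (389, 87):
389 = 4·87 + 41
87 = 2·41 + 5
41 = 8·5 + 1
5 = 5·1 + 0
Since gcd(87, 389) = 1, back-substitute to write 1 as a combination:
1 = 41 − 8·5
1 = −8·87 + 17·41
1 = 17·389 − 76·87
Hence 87⁻¹ ≡ -76 ≡ 313 (mod 389).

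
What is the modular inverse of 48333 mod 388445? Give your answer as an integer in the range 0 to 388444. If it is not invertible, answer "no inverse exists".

Extended Euclidean algorithm:
388445 = 8×48333 + 1781
48333 = 27×1781 + 246
1781 = 7×246 + 59
246 = 4×59 + 10
59 = 5×10 + 9
10 = 1×9 + 1
9 = 9×1 + 0
The gcd is 1. Working backward:
1 = 10 − 9
1 = −59 + 6·10
1 = 6·246 − 25·59
1 = −25·1781 + 181·246
1 = 181·48333 − 4912·1781
1 = −4912·388445 + 39477·48333
So 48333·39477 ≡ 1 (mod 388445).

39477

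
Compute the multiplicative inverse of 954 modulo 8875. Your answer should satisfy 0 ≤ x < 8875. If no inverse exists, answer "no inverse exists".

6019

gcd(8875, 954) by repeated division:
8875 = 9×954 + 289
954 = 3×289 + 87
289 = 3×87 + 28
87 = 3×28 + 3
28 = 9×3 + 1
3 = 3×1 + 0
Since gcd(954, 8875) = 1, back-substitute to write 1 as a combination:
1 = 28 − 9·3
1 = −9·87 + 28·28
1 = 28·289 − 93·87
1 = −93·954 + 307·289
1 = 307·8875 − 2856·954
Thus 954·(-2856) ≡ 1 (mod 8875); reducing, -2856 mod 8875 = 6019.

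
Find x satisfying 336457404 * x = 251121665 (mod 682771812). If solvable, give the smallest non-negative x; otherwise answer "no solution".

no solution

gcd(336457404, 682771812):
682771812 = 2*336457404 + 9857004
336457404 = 34*9857004 + 1319268
9857004 = 7*1319268 + 622128
1319268 = 2*622128 + 75012
622128 = 8*75012 + 22032
75012 = 3*22032 + 8916
22032 = 2*8916 + 4200
8916 = 2*4200 + 516
4200 = 8*516 + 72
516 = 7*72 + 12
72 = 6*12 + 0
gcd = 12, but 12 ∤ 251121665, so the congruence has no solution.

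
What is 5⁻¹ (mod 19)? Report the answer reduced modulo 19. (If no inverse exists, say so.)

Extended Euclidean algorithm:
19 = 3×5 + 4
5 = 1×4 + 1
4 = 4×1 + 0
gcd = 1, so the inverse exists. Back-substitute:
1 = 5 − 4
1 = −19 + 4·5
So 5·4 ≡ 1 (mod 19).

4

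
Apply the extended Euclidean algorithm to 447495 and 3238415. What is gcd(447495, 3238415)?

5

Euclidean algorithm:
3238415 = 7×447495 + 105950
447495 = 4×105950 + 23695
105950 = 4×23695 + 11170
23695 = 2×11170 + 1355
11170 = 8×1355 + 330
1355 = 4×330 + 35
330 = 9×35 + 15
35 = 2×15 + 5
15 = 3×5 + 0
gcd(447495, 3238415) = 5.
Back-substituting:
5 = 35 − 2·15
5 = −2·330 + 19·35
5 = 19·1355 − 78·330
5 = −78·11170 + 643·1355
5 = 643·23695 − 1364·11170
5 = −1364·105950 + 6099·23695
5 = 6099·447495 − 25760·105950
5 = −25760·3238415 + 186419·447495
So 5 = (-25760)·3238415 + (186419)·447495.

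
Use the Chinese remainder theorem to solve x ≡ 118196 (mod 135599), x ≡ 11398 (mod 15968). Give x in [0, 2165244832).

1186609446

Write x = 118196 + 135599·k. Then 135599·k ≡ 11398 − 118196 ≡ 4978 (mod 15968).
Need 135599⁻¹ mod 15968. Extended Euclid on (15968, 7855):
15968 = 2·7855 + 258
7855 = 30·258 + 115
258 = 2·115 + 28
115 = 4·28 + 3
28 = 9·3 + 1
3 = 3·1 + 0
Back-substitute:
1 = 28 − 9·3
1 = −9·115 + 37·28
1 = 37·258 − 83·115
1 = −83·7855 + 2527·258
1 = 2527·15968 − 5137·7855
135599⁻¹ ≡ 10831 (mod 15968), so k ≡ 10831·4978 ≡ 8750 (mod 15968).
x = 118196 + 135599·8750 = 1186609446.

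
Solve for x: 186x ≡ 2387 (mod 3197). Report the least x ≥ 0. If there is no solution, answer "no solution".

2677

First find gcd(186, 3197):
3197 = 17*186 + 35
186 = 5*35 + 11
35 = 3*11 + 2
11 = 5*2 + 1
2 = 2*1 + 0
gcd = 1, so a unique solution mod 3197 exists.
Back-substitute for the Bézout coefficients:
1 = 11 − 5·2
1 = −5·35 + 16·11
1 = 16·186 − 85·35
1 = −85·3197 + 1461·186
So 186·(1461) ≡ 1 (mod 3197), giving 186⁻¹ ≡ 1461.
x ≡ 186⁻¹·2387 ≡ 1461·2387 ≡ 2677 (mod 3197).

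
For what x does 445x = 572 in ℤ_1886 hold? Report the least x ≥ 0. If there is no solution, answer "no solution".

14

First find gcd(445, 1886):
1886 = 4*445 + 106
445 = 4*106 + 21
106 = 5*21 + 1
21 = 21*1 + 0
gcd = 1, so a unique solution mod 1886 exists.
Back-substitute for the Bézout coefficients:
1 = 106 − 5·21
1 = −5·445 + 21·106
1 = 21·1886 − 89·445
So 445·(-89) ≡ 1 (mod 1886), giving 445⁻¹ ≡ 1797.
x ≡ 445⁻¹·572 ≡ 1797·572 ≡ 14 (mod 1886).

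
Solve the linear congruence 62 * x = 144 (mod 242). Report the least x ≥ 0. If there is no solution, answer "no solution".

96

First find gcd(62, 242):
242 = 3×62 + 56
62 = 1×56 + 6
56 = 9×6 + 2
6 = 3×2 + 0
gcd = 2 and 2 | 144, so solutions exist. Divide through by 2: 31x ≡ 72 (mod 121).
Now find 31⁻¹ mod 121:
121 = 3·31 + 28
31 = 1·28 + 3
28 = 9·3 + 1
3 = 3·1 + 0
Back-substitute:
1 = 28 − 9·3
1 = −9·31 + 10·28
1 = 10·121 − 39·31
So 31·(-39) ≡ 1 (mod 121), i.e. 31⁻¹ ≡ 82.
Then x ≡ 82·72 ≡ 96 (mod 121); the smallest non-negative solution is x = 96.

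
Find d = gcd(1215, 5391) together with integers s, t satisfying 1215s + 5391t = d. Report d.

Euclidean algorithm:
5391 = 4*1215 + 531
1215 = 2*531 + 153
531 = 3*153 + 72
153 = 2*72 + 9
72 = 8*9 + 0
gcd(1215, 5391) = 9.
Working backward:
9 = 153 − 2·72
9 = −2·531 + 7·153
9 = 7·1215 − 16·531
9 = −16·5391 + 71·1215
So 9 = (-16)·5391 + (71)·1215.

9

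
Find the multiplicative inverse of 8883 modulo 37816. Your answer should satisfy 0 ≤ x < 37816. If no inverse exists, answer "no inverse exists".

32435

Apply the Euclidean algorithm to 37816 and 8883:
37816 = 4·8883 + 2284
8883 = 3·2284 + 2031
2284 = 1·2031 + 253
2031 = 8·253 + 7
253 = 36·7 + 1
7 = 7·1 + 0
The gcd is 1. Working backward:
1 = 253 − 36·7
1 = −36·2031 + 289·253
1 = 289·2284 − 325·2031
1 = −325·8883 + 1264·2284
1 = 1264·37816 − 5381·8883
Hence 8883⁻¹ ≡ -5381 ≡ 32435 (mod 37816).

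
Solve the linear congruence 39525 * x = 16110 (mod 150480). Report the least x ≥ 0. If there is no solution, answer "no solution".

9606

First find gcd(39525, 150480):
150480 = 3×39525 + 31905
39525 = 1×31905 + 7620
31905 = 4×7620 + 1425
7620 = 5×1425 + 495
1425 = 2×495 + 435
495 = 1×435 + 60
435 = 7×60 + 15
60 = 4×15 + 0
gcd = 15 and 15 | 16110, so solutions exist. Divide through by 15: 2635x ≡ 1074 (mod 10032).
Now find 2635⁻¹ mod 10032:
10032 = 3·2635 + 2127
2635 = 1·2127 + 508
2127 = 4·508 + 95
508 = 5·95 + 33
95 = 2·33 + 29
33 = 1·29 + 4
29 = 7·4 + 1
4 = 4·1 + 0
Back-substitute:
1 = 29 − 7·4
1 = −7·33 + 8·29
1 = 8·95 − 23·33
1 = −23·508 + 123·95
1 = 123·2127 − 515·508
1 = −515·2635 + 638·2127
1 = 638·10032 − 2429·2635
So 2635·(-2429) ≡ 1 (mod 10032), i.e. 2635⁻¹ ≡ 7603.
Then x ≡ 7603·1074 ≡ 9606 (mod 10032); the smallest non-negative solution is x = 9606.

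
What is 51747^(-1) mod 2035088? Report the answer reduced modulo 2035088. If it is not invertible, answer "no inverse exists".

Extended Euclidean algorithm:
2035088 = 39×51747 + 16955
51747 = 3×16955 + 882
16955 = 19×882 + 197
882 = 4×197 + 94
197 = 2×94 + 9
94 = 10×9 + 4
9 = 2×4 + 1
4 = 4×1 + 0
Since gcd(51747, 2035088) = 1, back-substitute to write 1 as a combination:
1 = 9 − 2·4
1 = −2·94 + 21·9
1 = 21·197 − 44·94
1 = −44·882 + 197·197
1 = 197·16955 − 3787·882
1 = −3787·51747 + 11558·16955
1 = 11558·2035088 − 454549·51747
Hence 51747⁻¹ ≡ -454549 ≡ 1580539 (mod 2035088).

1580539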